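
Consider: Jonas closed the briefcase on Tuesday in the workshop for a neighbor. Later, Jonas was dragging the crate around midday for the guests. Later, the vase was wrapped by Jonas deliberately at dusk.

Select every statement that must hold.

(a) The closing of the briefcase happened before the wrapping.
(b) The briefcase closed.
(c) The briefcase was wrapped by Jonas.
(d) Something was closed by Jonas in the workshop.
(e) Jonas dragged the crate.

(a) Entailed — the narrative places the closing before the wrapping.
(b) Entailed — 'Jonas closed the briefcase' is causative; it entails the inchoative 'the briefcase closed'.
(c) Not entailed — Jonas wrapped the vase, not the briefcase; the briefcase belongs to the closing event.
(d) Entailed — every conjunct here is already in the original closing event.
(e) Entailed — 'drag' is an activity; 'was dragging' entails that some dragging happened, so 'dragged' holds.

(a), (b), (d), (e)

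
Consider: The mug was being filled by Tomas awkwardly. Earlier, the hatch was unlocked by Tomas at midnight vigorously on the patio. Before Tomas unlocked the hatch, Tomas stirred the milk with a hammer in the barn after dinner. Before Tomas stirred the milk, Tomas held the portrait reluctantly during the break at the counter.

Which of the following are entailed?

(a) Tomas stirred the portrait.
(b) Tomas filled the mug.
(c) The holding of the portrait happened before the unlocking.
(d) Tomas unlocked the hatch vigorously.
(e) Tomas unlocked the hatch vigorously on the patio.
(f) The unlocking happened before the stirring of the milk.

(c), (d), (e)

(a) Not entailed — Tomas stirred the milk, not the portrait; the portrait belongs to the holding event.
(b) Not entailed — 'was filling' is progressive on an accomplishment; it does not entail the completed 'filled'.
(c) Entailed — the narrative places the holding before the unlocking.
(d) Entailed — dropping 'at midnight', 'on the patio' leaves a sub-description the original still satisfies.
(e) Entailed — this follows by dropping conjuncts from the unlocking event's description.
(f) Not entailed — the narrative places the stirring before the unlocking, not after.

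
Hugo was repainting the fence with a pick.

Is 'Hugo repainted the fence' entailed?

'was repainting' is progressive; for an accomplishment like 'repaint the fence', it doesn't entail completion.

no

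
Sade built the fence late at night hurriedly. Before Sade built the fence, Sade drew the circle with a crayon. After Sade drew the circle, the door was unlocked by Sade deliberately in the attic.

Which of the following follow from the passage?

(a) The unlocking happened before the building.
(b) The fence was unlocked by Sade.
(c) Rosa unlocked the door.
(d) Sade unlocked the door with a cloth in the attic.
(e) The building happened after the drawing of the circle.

(e)

(a) Not entailed — the narrative doesn't order the unlocking relative to the building.
(b) Not entailed — Sade unlocked the door, not the fence; the fence belongs to the building event.
(c) Not entailed — the passage has Sade unlocking the door, not Rosa.
(d) Not entailed — 'with a cloth' adds information not in the original event.
(e) Entailed — the narrative places the drawing before the building.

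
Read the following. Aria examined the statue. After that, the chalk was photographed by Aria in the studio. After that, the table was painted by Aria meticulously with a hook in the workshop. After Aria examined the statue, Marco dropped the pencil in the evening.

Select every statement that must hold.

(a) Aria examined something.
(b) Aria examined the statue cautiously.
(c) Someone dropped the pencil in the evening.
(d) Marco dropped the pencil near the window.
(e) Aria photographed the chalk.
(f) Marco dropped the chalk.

(a), (c), (e)

(a) Entailed — this follows by dropping conjuncts from the examining event's description.
(b) Not entailed — 'cautiously' adds information not in the original event.
(c) Entailed — every conjunct here is already in the original dropping event.
(d) Not entailed — 'near the window' adds information not in the original event.
(e) Entailed — this follows by dropping conjuncts from the photographing event's description.
(f) Not entailed — Marco dropped the pencil, not the chalk; the chalk belongs to the photographing event.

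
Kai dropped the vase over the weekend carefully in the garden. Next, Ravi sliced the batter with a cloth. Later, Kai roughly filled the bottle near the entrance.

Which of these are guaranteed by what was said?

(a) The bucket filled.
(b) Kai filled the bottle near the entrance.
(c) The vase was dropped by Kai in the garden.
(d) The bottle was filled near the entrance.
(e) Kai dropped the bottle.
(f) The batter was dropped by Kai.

(a) Not entailed — the bottle is what filled, not the bucket.
(b) Entailed — dropping 'roughly' leaves a sub-description the original still satisfies.
(c) Entailed — dropping 'carefully', 'over the weekend' leaves a sub-description the original still satisfies.
(d) Entailed — every conjunct here is already in the original filling event.
(e) Not entailed — Kai dropped the vase, not the bottle; the bottle belongs to the filling event.
(f) Not entailed — Kai dropped the vase, not the batter; the batter belongs to the slicing event.

(b), (c), (d)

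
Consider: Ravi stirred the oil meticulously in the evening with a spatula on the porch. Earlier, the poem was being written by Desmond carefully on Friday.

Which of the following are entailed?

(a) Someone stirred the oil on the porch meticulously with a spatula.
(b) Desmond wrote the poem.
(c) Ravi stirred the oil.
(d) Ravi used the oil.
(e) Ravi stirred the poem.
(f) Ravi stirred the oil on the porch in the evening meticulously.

(a) Entailed — the original entails any weakening of itself; this just drops 'in the evening' and generalizes the agent.
(b) Not entailed — 'was writing' is progressive on an accomplishment; it does not entail the completed 'wrote'.
(c) Entailed — every conjunct here is already in the original stirring event.
(d) Not entailed — the oil is the patient, not an instrument — Ravi used a spatula.
(e) Not entailed — Ravi stirred the oil, not the poem; the poem belongs to the writing event.
(f) Entailed — this follows by dropping conjuncts from the stirring event's description.

(a), (c), (f)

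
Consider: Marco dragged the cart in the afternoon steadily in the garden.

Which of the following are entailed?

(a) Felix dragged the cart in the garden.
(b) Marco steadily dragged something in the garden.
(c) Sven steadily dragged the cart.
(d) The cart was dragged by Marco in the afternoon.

(a) Not entailed — the passage has Marco dragging the cart, not Felix.
(b) Entailed — dropping 'in the afternoon' and generalizing the patient leaves a sub-description the original still satisfies.
(c) Not entailed — the passage has Marco dragging the cart, not Sven.
(d) Entailed — the original entails any weakening of itself; this just drops 'steadily', 'in the garden'.

(b), (d)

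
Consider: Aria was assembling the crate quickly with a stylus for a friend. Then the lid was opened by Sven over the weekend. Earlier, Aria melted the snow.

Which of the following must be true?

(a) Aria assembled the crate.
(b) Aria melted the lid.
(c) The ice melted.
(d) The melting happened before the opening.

(d)

(a) Not entailed — 'was assembling' is progressive on an accomplishment; it does not entail the completed 'assembled'.
(b) Not entailed — Aria melted the snow, not the lid; the lid belongs to the opening event.
(c) Not entailed — the snow is what melted, not the ice.
(d) Entailed — the narrative places the melting before the opening.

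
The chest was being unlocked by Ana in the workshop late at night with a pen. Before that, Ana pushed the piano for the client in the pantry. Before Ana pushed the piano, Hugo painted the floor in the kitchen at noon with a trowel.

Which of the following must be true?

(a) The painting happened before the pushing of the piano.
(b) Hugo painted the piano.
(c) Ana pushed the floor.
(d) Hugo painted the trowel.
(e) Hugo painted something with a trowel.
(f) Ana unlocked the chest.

(a) Entailed — the narrative places the painting before the pushing.
(b) Not entailed — Hugo painted the floor, not the piano; the piano belongs to the pushing event.
(c) Not entailed — Ana pushed the piano, not the floor; the floor belongs to the painting event.
(d) Not entailed — the trowel is the instrument, not what was painted.
(e) Entailed — this follows by dropping conjuncts from the painting event's description.
(f) Not entailed — 'was unlocking' is progressive on an accomplishment; it does not entail the completed 'unlocked'.

(a), (e)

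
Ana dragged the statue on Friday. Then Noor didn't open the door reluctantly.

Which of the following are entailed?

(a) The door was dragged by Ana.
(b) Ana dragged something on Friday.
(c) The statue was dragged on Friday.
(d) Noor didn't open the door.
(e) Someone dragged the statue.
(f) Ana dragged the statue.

(b), (c), (e), (f)

(a) Not entailed — Ana dragged the statue, not the door; the door belongs to the opening event.
(b) Entailed — every conjunct here is already in the original dragging event.
(c) Entailed — the original entails any weakening of itself; this just generalizes the agent.
(d) Not entailed — dropping 'reluctantly' under negation is not valid — the original leaves open that Noor opened the door some other way.
(e) Entailed — every conjunct here is already in the original dragging event.
(f) Entailed — the original entails any weakening of itself; this just drops 'on Friday'.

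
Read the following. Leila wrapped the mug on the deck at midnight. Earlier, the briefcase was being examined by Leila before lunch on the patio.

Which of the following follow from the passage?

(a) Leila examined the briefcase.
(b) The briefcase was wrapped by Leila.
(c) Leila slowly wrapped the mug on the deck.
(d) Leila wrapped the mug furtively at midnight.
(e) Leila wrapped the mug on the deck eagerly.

(a) Entailed — 'examine' is an activity; 'was examining' entails that some examining happened, so 'examined' holds.
(b) Not entailed — Leila wrapped the mug, not the briefcase; the briefcase belongs to the examining event.
(c) Not entailed — 'slowly' adds information not in the original event.
(d) Not entailed — 'furtively' adds information not in the original event.
(e) Not entailed — 'eagerly' adds information not in the original event.

(a)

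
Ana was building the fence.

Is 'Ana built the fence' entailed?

no

'was building' is progressive; for an accomplishment like 'build the fence', it doesn't entail completion.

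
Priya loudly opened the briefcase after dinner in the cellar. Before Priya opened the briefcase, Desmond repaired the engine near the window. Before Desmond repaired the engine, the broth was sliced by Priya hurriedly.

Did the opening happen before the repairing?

The narrative orders the repairing before the opening.

no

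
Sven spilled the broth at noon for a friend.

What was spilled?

'the broth' marks the patient of the spilling event.

the broth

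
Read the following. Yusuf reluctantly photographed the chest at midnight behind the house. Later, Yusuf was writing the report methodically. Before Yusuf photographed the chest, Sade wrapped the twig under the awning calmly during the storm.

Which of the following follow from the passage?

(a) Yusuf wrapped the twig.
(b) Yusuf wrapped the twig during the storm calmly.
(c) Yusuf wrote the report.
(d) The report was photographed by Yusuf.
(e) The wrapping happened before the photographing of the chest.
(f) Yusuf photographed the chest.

(e), (f)

(a) Not entailed — the passage has Sade wrapping the twig, not Yusuf.
(b) Not entailed — the passage has Sade wrapping the twig, not Yusuf.
(c) Not entailed — 'was writing' is progressive on an accomplishment; it does not entail the completed 'wrote'.
(d) Not entailed — Yusuf photographed the chest, not the report; the report belongs to the writing event.
(e) Entailed — the narrative places the wrapping before the photographing.
(f) Entailed — the original entails any weakening of itself; this just drops 'at midnight', 'behind the house', 'reluctantly'.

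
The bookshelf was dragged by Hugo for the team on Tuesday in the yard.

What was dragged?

the bookshelf

'the bookshelf' marks the patient of the dragging event.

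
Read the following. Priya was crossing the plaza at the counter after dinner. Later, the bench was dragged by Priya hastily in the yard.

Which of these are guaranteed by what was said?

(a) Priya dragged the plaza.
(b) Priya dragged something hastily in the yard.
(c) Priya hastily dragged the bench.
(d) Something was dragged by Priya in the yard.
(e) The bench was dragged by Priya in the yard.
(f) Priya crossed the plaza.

(b), (c), (d), (e)

(a) Not entailed — Priya dragged the bench, not the plaza; the plaza belongs to the crossing event.
(b) Entailed — every conjunct here is already in the original dragging event.
(c) Entailed — this follows by dropping conjuncts from the dragging event's description.
(d) Entailed — dropping 'hastily' and generalizing the patient leaves a sub-description the original still satisfies.
(e) Entailed — every conjunct here is already in the original dragging event.
(f) Not entailed — 'was crossing' is progressive on an accomplishment; it does not entail the completed 'crossed'.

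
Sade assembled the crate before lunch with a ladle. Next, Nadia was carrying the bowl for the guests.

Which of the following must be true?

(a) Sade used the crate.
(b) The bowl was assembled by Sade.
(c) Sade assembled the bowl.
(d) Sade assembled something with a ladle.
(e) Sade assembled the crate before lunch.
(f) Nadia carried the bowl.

(d), (e), (f)

(a) Not entailed — the crate is the patient, not an instrument — Sade used a ladle.
(b) Not entailed — Sade assembled the crate, not the bowl; the bowl belongs to the carrying event.
(c) Not entailed — Sade assembled the crate, not the bowl; the bowl belongs to the carrying event.
(d) Entailed — dropping 'before lunch' and generalizing the patient leaves a sub-description the original still satisfies.
(e) Entailed — every conjunct here is already in the original assembling event.
(f) Entailed — 'carry' is an activity; 'was carrying' entails that some carrying happened, so 'carried' holds.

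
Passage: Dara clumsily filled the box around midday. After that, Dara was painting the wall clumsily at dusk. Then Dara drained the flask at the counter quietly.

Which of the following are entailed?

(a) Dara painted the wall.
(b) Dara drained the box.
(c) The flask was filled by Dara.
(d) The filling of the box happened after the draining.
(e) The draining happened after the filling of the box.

(a) Not entailed — 'was painting' is progressive on an accomplishment; it does not entail the completed 'painted'.
(b) Not entailed — Dara drained the flask, not the box; the box belongs to the filling event.
(c) Not entailed — Dara filled the box, not the flask; the flask belongs to the draining event.
(d) Not entailed — the narrative places the filling before the draining, not after.
(e) Entailed — the narrative places the filling before the draining.

(e)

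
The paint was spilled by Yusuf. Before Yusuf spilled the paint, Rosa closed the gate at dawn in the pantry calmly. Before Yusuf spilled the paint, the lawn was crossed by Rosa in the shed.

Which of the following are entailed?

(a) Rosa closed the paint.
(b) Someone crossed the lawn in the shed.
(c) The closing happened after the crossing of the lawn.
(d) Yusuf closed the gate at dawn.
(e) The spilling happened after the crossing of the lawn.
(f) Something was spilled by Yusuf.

(b), (e), (f)

(a) Not entailed — Rosa closed the gate, not the paint; the paint belongs to the spilling event.
(b) Entailed — generalizing the agent leaves a sub-description the original still satisfies.
(c) Not entailed — the narrative doesn't order the crossing relative to the closing.
(d) Not entailed — the passage has Rosa closing the gate, not Yusuf.
(e) Entailed — the narrative places the crossing before the spilling.
(f) Entailed — this follows by dropping conjuncts from the spilling event's description.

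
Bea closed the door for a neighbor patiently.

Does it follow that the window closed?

no

Nothing is said about any window; only the door is affected.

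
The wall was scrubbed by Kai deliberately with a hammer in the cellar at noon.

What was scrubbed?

'the wall' marks the patient of the scrubbing event.

the wall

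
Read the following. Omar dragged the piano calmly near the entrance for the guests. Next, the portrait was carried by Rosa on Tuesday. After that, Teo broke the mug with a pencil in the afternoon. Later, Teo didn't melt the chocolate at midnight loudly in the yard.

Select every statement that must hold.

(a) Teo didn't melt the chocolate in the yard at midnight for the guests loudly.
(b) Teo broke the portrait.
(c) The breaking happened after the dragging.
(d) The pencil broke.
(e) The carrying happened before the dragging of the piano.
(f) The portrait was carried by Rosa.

(a), (c), (f)

(a) Entailed — under negation, adding a further restriction is entailed: if no such melting event occurred, none occurred for the guests either.
(b) Not entailed — Teo broke the mug, not the portrait; the portrait belongs to the carrying event.
(c) Entailed — the narrative places the dragging before the breaking.
(d) Not entailed — the mug is what broke, not the pencil.
(e) Not entailed — the narrative places the dragging before the carrying, not after.
(f) Entailed — every conjunct here is already in the original carrying event.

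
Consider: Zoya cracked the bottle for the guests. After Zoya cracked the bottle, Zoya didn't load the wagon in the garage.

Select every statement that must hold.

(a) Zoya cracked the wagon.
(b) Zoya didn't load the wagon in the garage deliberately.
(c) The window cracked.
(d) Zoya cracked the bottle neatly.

(a) Not entailed — Zoya cracked the bottle, not the wagon; the wagon belongs to the loading event.
(b) Entailed — under negation, adding a further restriction is entailed: if no such loading event occurred, none occurred deliberately either.
(c) Not entailed — the bottle is what cracked, not the window.
(d) Not entailed — 'neatly' adds information not in the original event.

(b)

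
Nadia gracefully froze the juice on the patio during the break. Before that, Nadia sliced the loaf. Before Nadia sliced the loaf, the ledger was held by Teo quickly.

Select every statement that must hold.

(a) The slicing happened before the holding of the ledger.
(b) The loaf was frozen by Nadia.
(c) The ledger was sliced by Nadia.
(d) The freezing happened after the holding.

(a) Not entailed — the narrative places the holding before the slicing, not after.
(b) Not entailed — Nadia froze the juice, not the loaf; the loaf belongs to the slicing event.
(c) Not entailed — Nadia sliced the loaf, not the ledger; the ledger belongs to the holding event.
(d) Entailed — the narrative places the holding before the freezing.

(d)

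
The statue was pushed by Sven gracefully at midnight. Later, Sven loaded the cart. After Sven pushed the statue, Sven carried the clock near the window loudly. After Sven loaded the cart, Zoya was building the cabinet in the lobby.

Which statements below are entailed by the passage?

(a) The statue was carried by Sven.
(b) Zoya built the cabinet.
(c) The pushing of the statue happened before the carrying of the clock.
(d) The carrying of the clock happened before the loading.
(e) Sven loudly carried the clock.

(a) Not entailed — Sven carried the clock, not the statue; the statue belongs to the pushing event.
(b) Not entailed — 'was building' is progressive on an accomplishment; it does not entail the completed 'built'.
(c) Entailed — the narrative places the pushing before the carrying.
(d) Not entailed — the narrative doesn't order the carrying relative to the loading.
(e) Entailed — this follows by dropping conjuncts from the carrying event's description.

(c), (e)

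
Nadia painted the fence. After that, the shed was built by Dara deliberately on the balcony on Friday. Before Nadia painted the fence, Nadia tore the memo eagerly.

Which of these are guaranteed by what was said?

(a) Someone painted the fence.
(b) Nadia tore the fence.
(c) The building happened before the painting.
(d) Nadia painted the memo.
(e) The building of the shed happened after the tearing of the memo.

(a), (e)

(a) Entailed — every conjunct here is already in the original painting event.
(b) Not entailed — Nadia tore the memo, not the fence; the fence belongs to the painting event.
(c) Not entailed — the narrative places the painting before the building, not after.
(d) Not entailed — Nadia painted the fence, not the memo; the memo belongs to the tearing event.
(e) Entailed — the narrative places the tearing before the building.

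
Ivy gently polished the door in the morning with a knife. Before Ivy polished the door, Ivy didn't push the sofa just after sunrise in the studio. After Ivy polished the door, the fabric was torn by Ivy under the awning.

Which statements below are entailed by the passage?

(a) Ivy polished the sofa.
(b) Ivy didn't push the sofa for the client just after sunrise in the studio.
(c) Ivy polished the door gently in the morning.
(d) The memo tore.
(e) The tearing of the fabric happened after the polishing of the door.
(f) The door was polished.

(b), (c), (e), (f)

(a) Not entailed — Ivy polished the door, not the sofa; the sofa belongs to the pushing event.
(b) Entailed — under negation, adding a further restriction is entailed: if no such pushing event occurred, none occurred for the client either.
(c) Entailed — every conjunct here is already in the original polishing event.
(d) Not entailed — the fabric is what tore, not the memo.
(e) Entailed — the narrative places the polishing before the tearing.
(f) Entailed — every conjunct here is already in the original polishing event.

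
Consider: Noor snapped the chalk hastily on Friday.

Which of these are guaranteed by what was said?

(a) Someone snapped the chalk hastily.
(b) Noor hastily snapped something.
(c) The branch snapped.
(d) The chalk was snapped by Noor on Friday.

(a) Entailed — this follows by dropping conjuncts from the snapping event's description.
(b) Entailed — every conjunct here is already in the original snapping event.
(c) Not entailed — the chalk is what snapped, not the branch.
(d) Entailed — the original entails any weakening of itself; this just drops 'hastily'.

(a), (b), (d)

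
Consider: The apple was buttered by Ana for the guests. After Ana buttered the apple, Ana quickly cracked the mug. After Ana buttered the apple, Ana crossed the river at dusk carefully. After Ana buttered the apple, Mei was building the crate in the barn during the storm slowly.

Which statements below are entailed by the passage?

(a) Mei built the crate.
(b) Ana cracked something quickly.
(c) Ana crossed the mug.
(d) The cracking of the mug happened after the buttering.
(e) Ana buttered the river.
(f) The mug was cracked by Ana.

(b), (d), (f)

(a) Not entailed — 'was building' is progressive on an accomplishment; it does not entail the completed 'built'.
(b) Entailed — every conjunct here is already in the original cracking event.
(c) Not entailed — Ana crossed the river, not the mug; the mug belongs to the cracking event.
(d) Entailed — the narrative places the buttering before the cracking.
(e) Not entailed — Ana buttered the apple, not the river; the river belongs to the crossing event.
(f) Entailed — dropping 'quickly' leaves a sub-description the original still satisfies.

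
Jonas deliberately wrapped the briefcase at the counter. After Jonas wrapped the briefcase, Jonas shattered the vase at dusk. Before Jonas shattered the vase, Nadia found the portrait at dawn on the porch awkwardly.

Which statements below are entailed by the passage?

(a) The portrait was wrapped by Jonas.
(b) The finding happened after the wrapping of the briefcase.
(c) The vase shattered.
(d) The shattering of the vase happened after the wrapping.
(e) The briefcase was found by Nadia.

(c), (d)

(a) Not entailed — Jonas wrapped the briefcase, not the portrait; the portrait belongs to the finding event.
(b) Not entailed — the narrative doesn't order the wrapping relative to the finding.
(c) Entailed — 'Jonas shattered the vase' is causative; it entails the inchoative 'the vase shattered'.
(d) Entailed — the narrative places the wrapping before the shattering.
(e) Not entailed — Nadia found the portrait, not the briefcase; the briefcase belongs to the wrapping event.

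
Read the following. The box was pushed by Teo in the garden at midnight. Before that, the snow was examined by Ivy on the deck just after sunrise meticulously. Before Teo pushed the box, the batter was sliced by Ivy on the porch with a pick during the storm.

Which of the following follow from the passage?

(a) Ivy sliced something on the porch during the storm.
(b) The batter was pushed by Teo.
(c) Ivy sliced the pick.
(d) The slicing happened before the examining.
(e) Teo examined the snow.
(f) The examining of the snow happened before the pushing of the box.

(a) Entailed — dropping 'with a pick' and generalizing the patient leaves a sub-description the original still satisfies.
(b) Not entailed — Teo pushed the box, not the batter; the batter belongs to the slicing event.
(c) Not entailed — the pick is the instrument, not what was sliced.
(d) Not entailed — the narrative doesn't order the slicing relative to the examining.
(e) Not entailed — the passage has Ivy examining the snow, not Teo.
(f) Entailed — the narrative places the examining before the pushing.

(a), (f)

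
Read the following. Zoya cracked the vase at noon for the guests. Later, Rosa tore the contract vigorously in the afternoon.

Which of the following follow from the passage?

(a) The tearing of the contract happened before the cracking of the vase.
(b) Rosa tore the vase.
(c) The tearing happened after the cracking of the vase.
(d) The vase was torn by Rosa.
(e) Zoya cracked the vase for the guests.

(a) Not entailed — the narrative places the cracking before the tearing, not after.
(b) Not entailed — Rosa tore the contract, not the vase; the vase belongs to the cracking event.
(c) Entailed — the narrative places the cracking before the tearing.
(d) Not entailed — Rosa tore the contract, not the vase; the vase belongs to the cracking event.
(e) Entailed — dropping 'at noon' leaves a sub-description the original still satisfies.

(c), (e)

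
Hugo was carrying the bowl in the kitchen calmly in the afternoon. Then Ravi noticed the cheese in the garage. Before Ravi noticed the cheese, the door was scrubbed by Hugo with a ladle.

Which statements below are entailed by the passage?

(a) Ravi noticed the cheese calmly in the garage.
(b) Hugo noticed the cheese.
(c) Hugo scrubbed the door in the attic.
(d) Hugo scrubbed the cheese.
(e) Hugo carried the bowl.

(e)

(a) Not entailed — 'calmly' adds information not in the original event.
(b) Not entailed — the passage has Ravi noticing the cheese, not Hugo.
(c) Not entailed — 'in the attic' adds information not in the original event.
(d) Not entailed — Hugo scrubbed the door, not the cheese; the cheese belongs to the noticing event.
(e) Entailed — 'carry' is an activity; 'was carrying' entails that some carrying happened, so 'carried' holds.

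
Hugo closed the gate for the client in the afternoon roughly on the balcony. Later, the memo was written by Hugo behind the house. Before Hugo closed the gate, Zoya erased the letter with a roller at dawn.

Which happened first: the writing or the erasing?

the erasing

The connectives place the erasing before the writing.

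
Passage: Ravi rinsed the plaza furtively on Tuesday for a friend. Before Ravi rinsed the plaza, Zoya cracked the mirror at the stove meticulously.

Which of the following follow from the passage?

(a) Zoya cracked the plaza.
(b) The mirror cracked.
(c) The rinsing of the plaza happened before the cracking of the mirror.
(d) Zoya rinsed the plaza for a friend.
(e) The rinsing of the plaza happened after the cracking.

(b), (e)

(a) Not entailed — Zoya cracked the mirror, not the plaza; the plaza belongs to the rinsing event.
(b) Entailed — 'Zoya cracked the mirror' is causative; it entails the inchoative 'the mirror cracked'.
(c) Not entailed — the narrative places the cracking before the rinsing, not after.
(d) Not entailed — the passage has Ravi rinsing the plaza, not Zoya.
(e) Entailed — the narrative places the cracking before the rinsing.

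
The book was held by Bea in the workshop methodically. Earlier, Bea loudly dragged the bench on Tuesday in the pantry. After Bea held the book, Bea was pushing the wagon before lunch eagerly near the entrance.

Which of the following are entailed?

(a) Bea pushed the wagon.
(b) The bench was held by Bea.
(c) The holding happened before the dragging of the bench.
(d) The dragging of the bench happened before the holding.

(a) Entailed — 'push' is an activity; 'was pushing' entails that some pushing happened, so 'pushed' holds.
(b) Not entailed — Bea held the book, not the bench; the bench belongs to the dragging event.
(c) Not entailed — the narrative places the dragging before the holding, not after.
(d) Entailed — the narrative places the dragging before the holding.

(a), (d)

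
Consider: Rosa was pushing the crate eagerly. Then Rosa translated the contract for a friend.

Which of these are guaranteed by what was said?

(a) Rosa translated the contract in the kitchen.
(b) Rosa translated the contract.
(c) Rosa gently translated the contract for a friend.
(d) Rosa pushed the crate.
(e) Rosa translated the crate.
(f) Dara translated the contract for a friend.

(b), (d)

(a) Not entailed — 'in the kitchen' adds information not in the original event.
(b) Entailed — every conjunct here is already in the original translating event.
(c) Not entailed — 'gently' adds information not in the original event.
(d) Entailed — 'push' is an activity; 'was pushing' entails that some pushing happened, so 'pushed' holds.
(e) Not entailed — Rosa translated the contract, not the crate; the crate belongs to the pushing event.
(f) Not entailed — the passage has Rosa translating the contract, not Dara.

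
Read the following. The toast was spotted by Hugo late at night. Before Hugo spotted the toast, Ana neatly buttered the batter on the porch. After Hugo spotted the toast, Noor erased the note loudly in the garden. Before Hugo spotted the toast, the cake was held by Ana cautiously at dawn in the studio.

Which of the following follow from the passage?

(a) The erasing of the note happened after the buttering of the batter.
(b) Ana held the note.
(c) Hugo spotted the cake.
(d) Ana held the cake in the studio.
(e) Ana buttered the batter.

(a) Entailed — the narrative places the buttering before the erasing.
(b) Not entailed — Ana held the cake, not the note; the note belongs to the erasing event.
(c) Not entailed — Hugo spotted the toast, not the cake; the cake belongs to the holding event.
(d) Entailed — this follows by dropping conjuncts from the holding event's description.
(e) Entailed — this follows by dropping conjuncts from the buttering event's description.

(a), (d), (e)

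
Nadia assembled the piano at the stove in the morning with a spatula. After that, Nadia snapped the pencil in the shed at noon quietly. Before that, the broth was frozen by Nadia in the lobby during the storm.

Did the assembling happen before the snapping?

The narrative orders the assembling before the snapping.

yes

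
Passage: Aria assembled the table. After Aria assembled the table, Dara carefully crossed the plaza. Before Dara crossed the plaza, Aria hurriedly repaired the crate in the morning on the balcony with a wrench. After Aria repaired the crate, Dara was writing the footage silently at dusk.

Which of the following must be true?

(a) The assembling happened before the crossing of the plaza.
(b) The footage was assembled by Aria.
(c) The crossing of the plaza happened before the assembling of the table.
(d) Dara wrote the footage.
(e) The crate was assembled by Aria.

(a)

(a) Entailed — the narrative places the assembling before the crossing.
(b) Not entailed — Aria assembled the table, not the footage; the footage belongs to the writing event.
(c) Not entailed — the narrative places the assembling before the crossing, not after.
(d) Not entailed — 'was writing' is progressive on an accomplishment; it does not entail the completed 'wrote'.
(e) Not entailed — Aria assembled the table, not the crate; the crate belongs to the repairing event.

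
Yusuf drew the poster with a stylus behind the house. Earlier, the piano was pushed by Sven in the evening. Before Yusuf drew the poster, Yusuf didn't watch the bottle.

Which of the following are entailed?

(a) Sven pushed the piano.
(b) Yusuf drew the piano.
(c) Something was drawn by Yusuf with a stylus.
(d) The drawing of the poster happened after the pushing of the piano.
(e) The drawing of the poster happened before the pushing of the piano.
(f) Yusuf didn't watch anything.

(a) Entailed — this follows by dropping conjuncts from the pushing event's description.
(b) Not entailed — Yusuf drew the poster, not the piano; the piano belongs to the pushing event.
(c) Entailed — dropping 'behind the house' and generalizing the patient leaves a sub-description the original still satisfies.
(d) Entailed — the narrative places the pushing before the drawing.
(e) Not entailed — the narrative places the pushing before the drawing, not after.
(f) Not entailed — the original only denies this specific event; Yusuf may have watched something else.

(a), (c), (d)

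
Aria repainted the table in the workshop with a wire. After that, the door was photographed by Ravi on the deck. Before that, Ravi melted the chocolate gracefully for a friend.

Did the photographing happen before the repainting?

no

The narrative orders the repainting before the photographing.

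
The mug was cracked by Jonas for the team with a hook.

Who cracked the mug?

'Jonas' marks the agent of the cracking event.

Jonas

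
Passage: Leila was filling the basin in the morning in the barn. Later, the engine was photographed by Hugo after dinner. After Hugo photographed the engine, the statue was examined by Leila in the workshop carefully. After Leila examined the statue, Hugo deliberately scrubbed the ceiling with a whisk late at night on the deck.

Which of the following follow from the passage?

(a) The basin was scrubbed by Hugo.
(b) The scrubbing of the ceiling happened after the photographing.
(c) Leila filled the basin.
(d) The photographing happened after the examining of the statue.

(b)

(a) Not entailed — Hugo scrubbed the ceiling, not the basin; the basin belongs to the filling event.
(b) Entailed — the narrative places the photographing before the scrubbing.
(c) Not entailed — 'was filling' is progressive on an accomplishment; it does not entail the completed 'filled'.
(d) Not entailed — the narrative places the photographing before the examining, not after.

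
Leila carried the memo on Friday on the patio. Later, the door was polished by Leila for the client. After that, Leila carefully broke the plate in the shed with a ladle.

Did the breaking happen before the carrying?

no

The narrative orders the carrying before the breaking.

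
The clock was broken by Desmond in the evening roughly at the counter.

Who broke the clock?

'Desmond' marks the agent of the breaking event.

Desmond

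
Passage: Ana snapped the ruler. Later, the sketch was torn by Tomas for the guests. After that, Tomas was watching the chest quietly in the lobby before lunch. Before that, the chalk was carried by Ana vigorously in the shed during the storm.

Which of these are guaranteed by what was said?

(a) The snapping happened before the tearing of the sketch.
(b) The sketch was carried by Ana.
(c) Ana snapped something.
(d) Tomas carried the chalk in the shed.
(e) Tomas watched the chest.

(a) Entailed — the narrative places the snapping before the tearing.
(b) Not entailed — Ana carried the chalk, not the sketch; the sketch belongs to the tearing event.
(c) Entailed — every conjunct here is already in the original snapping event.
(d) Not entailed — the passage has Ana carrying the chalk, not Tomas.
(e) Entailed — 'watch' is an activity; 'was watching' entails that some watching happened, so 'watched' holds.

(a), (c), (e)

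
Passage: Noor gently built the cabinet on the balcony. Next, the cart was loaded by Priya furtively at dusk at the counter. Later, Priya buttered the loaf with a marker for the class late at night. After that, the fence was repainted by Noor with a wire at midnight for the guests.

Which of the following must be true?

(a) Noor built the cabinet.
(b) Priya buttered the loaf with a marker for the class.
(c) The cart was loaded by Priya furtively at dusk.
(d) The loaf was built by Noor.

(a) Entailed — the original entails any weakening of itself; this just drops 'on the balcony', 'gently'.
(b) Entailed — dropping 'late at night' leaves a sub-description the original still satisfies.
(c) Entailed — the original entails any weakening of itself; this just drops 'at the counter'.
(d) Not entailed — Noor built the cabinet, not the loaf; the loaf belongs to the buttering event.

(a), (b), (c)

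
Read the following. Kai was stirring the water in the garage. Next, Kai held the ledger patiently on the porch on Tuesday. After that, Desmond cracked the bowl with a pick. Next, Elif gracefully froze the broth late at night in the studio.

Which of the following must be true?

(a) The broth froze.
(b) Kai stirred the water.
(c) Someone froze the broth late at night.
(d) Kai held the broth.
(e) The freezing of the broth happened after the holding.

(a), (b), (c), (e)

(a) Entailed — 'Elif froze the broth' is causative; it entails the inchoative 'the broth froze'.
(b) Entailed — 'stir' is an activity; 'was stirring' entails that some stirring happened, so 'stirred' holds.
(c) Entailed — the original entails any weakening of itself; this just drops 'in the studio', 'gracefully' and generalizes the agent.
(d) Not entailed — Kai held the ledger, not the broth; the broth belongs to the freezing event.
(e) Entailed — the narrative places the holding before the freezing.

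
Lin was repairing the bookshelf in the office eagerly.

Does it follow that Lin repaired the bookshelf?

'was repairing' is progressive; for an accomplishment like 'repair the bookshelf', it doesn't entail completion.

no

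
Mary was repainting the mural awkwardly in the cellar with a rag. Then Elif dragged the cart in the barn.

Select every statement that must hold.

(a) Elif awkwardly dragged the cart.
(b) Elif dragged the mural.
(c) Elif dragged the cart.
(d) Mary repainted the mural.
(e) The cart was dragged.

(c), (e)

(a) Not entailed — 'awkwardly' adds information not in the original event.
(b) Not entailed — Elif dragged the cart, not the mural; the mural belongs to the repainting event.
(c) Entailed — every conjunct here is already in the original dragging event.
(d) Not entailed — 'was repainting' is progressive on an accomplishment; it does not entail the completed 'repainted'.
(e) Entailed — this follows by dropping conjuncts from the dragging event's description.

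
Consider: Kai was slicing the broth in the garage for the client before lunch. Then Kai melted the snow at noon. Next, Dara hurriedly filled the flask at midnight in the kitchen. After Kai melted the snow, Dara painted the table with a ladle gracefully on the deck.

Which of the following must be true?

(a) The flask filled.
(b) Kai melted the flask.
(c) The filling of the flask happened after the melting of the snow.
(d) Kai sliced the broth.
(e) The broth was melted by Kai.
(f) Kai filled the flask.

(a) Entailed — 'Dara filled the flask' is causative; it entails the inchoative 'the flask filled'.
(b) Not entailed — Kai melted the snow, not the flask; the flask belongs to the filling event.
(c) Entailed — the narrative places the melting before the filling.
(d) Not entailed — 'was slicing' is progressive on an accomplishment; it does not entail the completed 'sliced'.
(e) Not entailed — Kai melted the snow, not the broth; the broth belongs to the slicing event.
(f) Not entailed — the passage has Dara filling the flask, not Kai.

(a), (c)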